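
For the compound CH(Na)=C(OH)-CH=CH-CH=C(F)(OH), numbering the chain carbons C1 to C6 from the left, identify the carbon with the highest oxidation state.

Tallying each carbon's bonds:
C1: 2C, 1H, 1Na → 0 − 1 − 1 = -2
C2: 3C, 1O → 0 + 1 = +1
C3: 3C, 1H → 0 − 1 = -1
C4: 3C, 1H → 0 − 1 = -1
C5: 3C, 1H → 0 − 1 = -1
C6: 2C, 1O, 1F → 0 + 1 + 1 = +2
The most oxidised carbon is C6 at +2.

C6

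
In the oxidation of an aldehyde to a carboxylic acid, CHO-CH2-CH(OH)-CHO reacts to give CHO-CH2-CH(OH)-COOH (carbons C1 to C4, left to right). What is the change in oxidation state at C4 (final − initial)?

Before: C4 has 1 bond to C, 1 bond to H, 2 bonds to O → oxidation state +1.
After: C4 has 1 bond to C, 3 bonds to O → oxidation state +3.
Δ = +3 − (+1) = +2, so this is an oxidation at C4.

+2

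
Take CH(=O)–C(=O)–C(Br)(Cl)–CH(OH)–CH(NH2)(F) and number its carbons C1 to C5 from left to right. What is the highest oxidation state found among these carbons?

Count +1 for every bond to an atom more electronegative than carbon and −1 for every bond to one less electronegative; C–C bonds are 0. Tallying each carbon:
C1: 1C, 1H, 2O → 0 − 1 + 2 = +1
C2: 2C, 2O → 0 + 2 = +2
C3: 2C, 1Cl, 1Br → 0 + 1 + 1 = +2
C4: 2C, 1H, 1O → 0 − 1 + 1 = 0
C5: 1C, 1H, 1N, 1F → 0 − 1 + 1 + 1 = +1
The highest value is +2.

+2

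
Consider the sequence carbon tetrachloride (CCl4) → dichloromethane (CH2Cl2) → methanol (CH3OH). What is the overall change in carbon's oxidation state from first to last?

Carbon oxidation states along the series — carbon tetrachloride: +4, dichloromethane: 0, methanol: -2.
Net change = -2 − (+4) = -6.

-6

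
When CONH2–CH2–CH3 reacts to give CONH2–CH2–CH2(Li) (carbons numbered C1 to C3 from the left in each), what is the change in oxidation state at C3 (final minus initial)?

0

Before: C3 has 1 bond to C, 3 bonds to H → oxidation state -3.
After: C3 has 1 bond to C, 2 bonds to H, 1 bond to Li → oxidation state -3.
Δ = -3 − (-3) = 0, so no net redox change at C3.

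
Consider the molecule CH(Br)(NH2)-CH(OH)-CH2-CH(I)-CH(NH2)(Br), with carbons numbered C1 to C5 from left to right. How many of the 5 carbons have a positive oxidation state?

Tallying each carbon's bonds:
C1: 1C, 1H, 1N, 1Br → 0 − 1 + 1 + 1 = +1
C2: 2C, 1H, 1O → 0 − 1 + 1 = 0
C3: 2C, 2H → 0 − 2 = -2
C4: 2C, 1H, 1I → 0 − 1 + 1 = 0
C5: 1C, 1H, 1N, 1Br → 0 − 1 + 1 + 1 = +1
2 carbons (C1, C5) meet the condition.

2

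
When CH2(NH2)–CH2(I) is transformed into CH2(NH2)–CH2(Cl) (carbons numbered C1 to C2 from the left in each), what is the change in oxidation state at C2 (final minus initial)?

Before: C2 has 1 bond to C, 2 bonds to H, 1 bond to I → oxidation state -1.
After: C2 has 1 bond to C, 2 bonds to H, 1 bond to Cl → oxidation state -1.
Δ = -1 − (-1) = 0, so no net redox change at C2.

0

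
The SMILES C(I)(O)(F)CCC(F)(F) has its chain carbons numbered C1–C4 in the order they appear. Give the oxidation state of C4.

Each bond to a more electronegative atom (O, N, halogen) counts +1, each bond to a less electronegative atom (H, metal, B, Si) counts −1, and each C–C bond counts 0.
C4 has one bond to C (0), one bond to F (+1), one bond to F (+1), one bond to H (-1).
Oxidation state = 0 + 1 + 1 − 1 = +1.

+1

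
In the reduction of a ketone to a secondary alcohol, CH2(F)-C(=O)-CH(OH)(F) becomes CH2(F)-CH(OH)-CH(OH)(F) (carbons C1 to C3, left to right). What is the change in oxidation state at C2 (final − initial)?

Before: C2 has 2 bonds to C, 2 bonds to O → oxidation state +2.
After: C2 has 2 bonds to C, 1 bond to H, 1 bond to O → oxidation state 0.
Δ = 0 − (+2) = -2, so this is a reduction at C2.

-2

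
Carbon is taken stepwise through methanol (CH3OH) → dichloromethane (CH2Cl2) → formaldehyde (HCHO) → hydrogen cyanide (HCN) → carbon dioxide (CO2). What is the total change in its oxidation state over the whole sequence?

+6

Carbon oxidation states along the series — methanol: -2, dichloromethane: 0, formaldehyde: 0, hydrogen cyanide: +2, carbon dioxide: +4.
Net change = +4 − (-2) = +6.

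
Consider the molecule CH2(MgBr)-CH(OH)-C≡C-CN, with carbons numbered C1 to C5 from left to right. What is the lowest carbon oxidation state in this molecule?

-3

Bonds to more-electronegative neighbours contribute +1 each, bonds to H or metals contribute −1 each, and C–C bonds contribute 0. Tallying each carbon:
C1: 1C, 2H, 1Mg → 0 − 2 − 1 = -3
C2: 2C, 1H, 1O → 0 − 1 + 1 = 0
C3: 4C → 0 = 0
C4: 4C → 0 = 0
C5: 1C, 3N → 0 + 3 = +3
The lowest value is -3.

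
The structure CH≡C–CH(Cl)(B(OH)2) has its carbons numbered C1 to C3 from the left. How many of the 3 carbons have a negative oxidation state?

2

Bonds to more-electronegative neighbours contribute +1 each, bonds to H or metals contribute −1 each, and C–C bonds contribute 0. Tallying each carbon:
C1: 3C, 1H → 0 − 1 = -1
C2: 4C → 0 = 0
C3: 1C, 1H, 1Cl, 1B → 0 − 1 + 1 − 1 = -1
2 carbons (C1, C3) meet the condition.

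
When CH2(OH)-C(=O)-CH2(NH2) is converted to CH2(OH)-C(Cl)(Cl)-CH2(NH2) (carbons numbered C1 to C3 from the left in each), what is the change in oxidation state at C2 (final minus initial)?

Before: C2 has 2 bonds to C, 2 bonds to O → oxidation state +2.
After: C2 has 2 bonds to C, 2 bonds to Cl → oxidation state +2.
Δ = +2 − (+2) = 0, so no net redox change at C2.

0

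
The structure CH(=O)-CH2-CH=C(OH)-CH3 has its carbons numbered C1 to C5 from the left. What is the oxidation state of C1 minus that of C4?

0

C1: 1C, 1H, 2O → 0 − 1 + 2 = +1
C4: 3C, 1O → 0 + 1 = +1
Difference: +1 − (+1) = 0.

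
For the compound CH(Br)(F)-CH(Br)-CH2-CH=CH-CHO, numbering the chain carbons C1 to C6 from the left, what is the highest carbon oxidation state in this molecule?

+1

Tallying each carbon's bonds:
C1: 1C, 1H, 1F, 1Br → 0 − 1 + 1 + 1 = +1
C2: 2C, 1H, 1Br → 0 − 1 + 1 = 0
C3: 2C, 2H → 0 − 2 = -2
C4: 3C, 1H → 0 − 1 = -1
C5: 3C, 1H → 0 − 1 = -1
C6: 1C, 1H, 2O → 0 − 1 + 2 = +1
The highest value is +1.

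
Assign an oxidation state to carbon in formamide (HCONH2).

The carbon has one bond to H (-1), a double bond to O (2×+1 = +2), one bond to N (+1).
Oxidation state = -1 + 2 + 1 = +2.

+2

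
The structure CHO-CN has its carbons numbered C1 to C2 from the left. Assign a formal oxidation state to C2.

+3

Count +1 for every bond to an atom more electronegative than carbon and −1 for every bond to one less electronegative; C–C bonds are 0.
C2 has one bond to C (0), a triple bond to N (3×+1 = +3).
Oxidation state = 0 + 3 = +3.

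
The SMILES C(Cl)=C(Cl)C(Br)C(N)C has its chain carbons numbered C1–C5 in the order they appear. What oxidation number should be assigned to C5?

C5 has one bond to C (0), one bond to H (-1), one bond to H (-1), one bond to H (-1).
Oxidation state = 0 − 1 − 1 − 1 = -3.

-3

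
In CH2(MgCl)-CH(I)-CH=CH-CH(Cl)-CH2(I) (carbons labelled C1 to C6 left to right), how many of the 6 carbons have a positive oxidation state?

Tallying each carbon's bonds:
C1: 1C, 2H, 1Mg → 0 − 2 − 1 = -3
C2: 2C, 1H, 1I → 0 − 1 + 1 = 0
C3: 3C, 1H → 0 − 1 = -1
C4: 3C, 1H → 0 − 1 = -1
C5: 2C, 1H, 1Cl → 0 − 1 + 1 = 0
C6: 1C, 2H, 1I → 0 − 2 + 1 = -1
0 carbons meet the condition.

0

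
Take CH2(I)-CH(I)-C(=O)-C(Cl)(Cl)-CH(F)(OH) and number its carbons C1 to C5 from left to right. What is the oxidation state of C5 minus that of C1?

C5: 1C, 1H, 1O, 1F → 0 − 1 + 1 + 1 = +1
C1: 1C, 2H, 1I → 0 − 2 + 1 = -1
Difference: +1 − (-1) = +2.

+2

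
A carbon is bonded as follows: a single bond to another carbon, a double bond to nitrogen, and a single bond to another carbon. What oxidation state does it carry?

+2

The carbon has one bond to C (0), one bond to C (0), a double bond to N (2×+1 = +2).
Oxidation state = 0 + 0 + 2 = +2.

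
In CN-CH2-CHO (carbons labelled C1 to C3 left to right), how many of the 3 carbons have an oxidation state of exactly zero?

Bonds to more-electronegative neighbours contribute +1 each, bonds to H or metals contribute −1 each, and C–C bonds contribute 0. Tallying each carbon:
C1: 1C, 3N → 0 + 3 = +3
C2: 2C, 2H → 0 − 2 = -2
C3: 1C, 1H, 2O → 0 − 1 + 2 = +1
0 carbons meet the condition.

0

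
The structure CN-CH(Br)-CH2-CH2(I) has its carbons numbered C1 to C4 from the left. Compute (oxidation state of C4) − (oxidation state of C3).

C4: 1C, 2H, 1I → 0 − 2 + 1 = -1
C3: 2C, 2H → 0 − 2 = -2
Difference: -1 − (-2) = +1.

+1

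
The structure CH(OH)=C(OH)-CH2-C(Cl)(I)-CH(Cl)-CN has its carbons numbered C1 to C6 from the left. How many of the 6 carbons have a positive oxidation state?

3

Each bond to a more electronegative atom (O, N, halogen) counts +1, each bond to a less electronegative atom (H, metal, B, Si) counts −1, and each C–C bond counts 0. Tallying each carbon:
C1: 2C, 1H, 1O → 0 − 1 + 1 = 0
C2: 3C, 1O → 0 + 1 = +1
C3: 2C, 2H → 0 − 2 = -2
C4: 2C, 1Cl, 1I → 0 + 1 + 1 = +2
C5: 2C, 1H, 1Cl → 0 − 1 + 1 = 0
C6: 1C, 3N → 0 + 3 = +3
3 carbons (C2, C4, C6) meet the condition.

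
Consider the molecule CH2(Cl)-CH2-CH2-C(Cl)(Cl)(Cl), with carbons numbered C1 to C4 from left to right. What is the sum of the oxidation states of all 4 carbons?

Count +1 for every bond to an atom more electronegative than carbon and −1 for every bond to one less electronegative; C–C bonds are 0. Tallying each carbon:
C1: 1C, 2H, 1Cl → 0 − 2 + 1 = -1
C2: 2C, 2H → 0 − 2 = -2
C3: 2C, 2H → 0 − 2 = -2
C4: 1C, 3Cl → 0 + 3 = +3
Sum = -1 − 2 − 2 + 3 = -2.

-2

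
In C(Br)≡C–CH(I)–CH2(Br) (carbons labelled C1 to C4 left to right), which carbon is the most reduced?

C4

Tallying each carbon's bonds:
C1: 3C, 1Br → 0 + 1 = +1
C2: 4C → 0 = 0
C3: 2C, 1H, 1I → 0 − 1 + 1 = 0
C4: 1C, 2H, 1Br → 0 − 2 + 1 = -1
The most reduced carbon is C4 at -1.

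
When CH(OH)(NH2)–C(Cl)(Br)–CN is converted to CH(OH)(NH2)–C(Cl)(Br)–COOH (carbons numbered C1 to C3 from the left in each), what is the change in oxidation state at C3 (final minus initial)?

Before: C3 has 1 bond to C, 3 bonds to N → oxidation state +3.
After: C3 has 1 bond to C, 3 bonds to O → oxidation state +3.
Δ = +3 − (+3) = 0, so no net redox change at C3.

0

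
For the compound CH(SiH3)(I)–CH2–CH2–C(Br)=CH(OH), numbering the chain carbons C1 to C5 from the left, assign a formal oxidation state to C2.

-2

C2 has one bond to C (0), one bond to C (0), one bond to H (-1), one bond to H (-1).
Oxidation state = 0 + 0 − 1 − 1 = -2.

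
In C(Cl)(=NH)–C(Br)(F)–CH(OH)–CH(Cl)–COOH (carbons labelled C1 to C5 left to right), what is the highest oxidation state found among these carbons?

+3

Each bond to a more electronegative atom (O, N, halogen) counts +1, each bond to a less electronegative atom (H, metal, B, Si) counts −1, and each C–C bond counts 0. Tallying each carbon:
C1: 1C, 2N, 1Cl → 0 + 2 + 1 = +3
C2: 2C, 1F, 1Br → 0 + 1 + 1 = +2
C3: 2C, 1H, 1O → 0 − 1 + 1 = 0
C4: 2C, 1H, 1Cl → 0 − 1 + 1 = 0
C5: 1C, 3O → 0 + 3 = +3
The highest value is +3.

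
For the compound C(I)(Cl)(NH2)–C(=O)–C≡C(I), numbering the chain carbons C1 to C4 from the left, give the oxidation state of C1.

Bonds to more-electronegative neighbours contribute +1 each, bonds to H or metals contribute −1 each, and C–C bonds contribute 0.
C1 has one bond to C (0), one bond to I (+1), one bond to Cl (+1), one bond to N (+1).
Oxidation state = 0 + 1 + 1 + 1 = +3.

+3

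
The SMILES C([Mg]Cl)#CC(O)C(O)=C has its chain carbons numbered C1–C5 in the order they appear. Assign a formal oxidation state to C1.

-1

Each bond to a more electronegative atom (O, N, halogen) counts +1, each bond to a less electronegative atom (H, metal, B, Si) counts −1, and each C–C bond counts 0.
C1 has a triple bond to C (3×0 = 0), one bond to Mg (-1).
Oxidation state = 0 − 1 = -1.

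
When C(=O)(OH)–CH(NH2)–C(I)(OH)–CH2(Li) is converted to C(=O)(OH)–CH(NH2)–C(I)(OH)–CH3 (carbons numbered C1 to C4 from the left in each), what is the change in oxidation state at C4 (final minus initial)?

Before: C4 has 1 bond to C, 2 bonds to H, 1 bond to Li → oxidation state -3.
After: C4 has 1 bond to C, 3 bonds to H → oxidation state -3.
Δ = -3 − (-3) = 0, so no net redox change at C4.

0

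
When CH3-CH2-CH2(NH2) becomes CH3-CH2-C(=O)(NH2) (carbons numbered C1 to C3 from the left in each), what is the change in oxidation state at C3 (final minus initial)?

Before: C3 has 1 bond to C, 2 bonds to H, 1 bond to N → oxidation state -1.
After: C3 has 1 bond to C, 2 bonds to O, 1 bond to N → oxidation state +3.
Δ = +3 − (-1) = +4, so this is an oxidation at C3.

+4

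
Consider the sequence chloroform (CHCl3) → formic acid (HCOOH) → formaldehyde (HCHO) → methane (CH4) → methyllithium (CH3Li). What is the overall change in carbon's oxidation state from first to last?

-6

Carbon oxidation states along the series — chloroform: +2, formic acid: +2, formaldehyde: 0, methane: -4, methyllithium: -4.
Net change = -4 − (+2) = -6.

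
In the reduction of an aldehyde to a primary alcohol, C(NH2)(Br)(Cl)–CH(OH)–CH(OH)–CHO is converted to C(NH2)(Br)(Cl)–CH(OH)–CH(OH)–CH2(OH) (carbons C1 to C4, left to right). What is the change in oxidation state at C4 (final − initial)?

-2

Before: C4 has 1 bond to C, 1 bond to H, 2 bonds to O → oxidation state +1.
After: C4 has 1 bond to C, 2 bonds to H, 1 bond to O → oxidation state -1.
Δ = -1 − (+1) = -2, so this is a reduction at C4.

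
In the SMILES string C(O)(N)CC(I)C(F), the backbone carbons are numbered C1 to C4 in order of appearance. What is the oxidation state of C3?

Bonds to more-electronegative neighbours contribute +1 each, bonds to H or metals contribute −1 each, and C–C bonds contribute 0.
C3 has one bond to C (0), one bond to C (0), one bond to H (-1), one bond to I (+1).
Oxidation state = 0 + 0 − 1 + 1 = 0.

0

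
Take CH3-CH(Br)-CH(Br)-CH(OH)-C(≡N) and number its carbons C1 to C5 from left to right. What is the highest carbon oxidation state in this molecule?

+3

Tallying each carbon's bonds:
C1: 1C, 3H → 0 − 3 = -3
C2: 2C, 1H, 1Br → 0 − 1 + 1 = 0
C3: 2C, 1H, 1Br → 0 − 1 + 1 = 0
C4: 2C, 1H, 1O → 0 − 1 + 1 = 0
C5: 1C, 3N → 0 + 3 = +3
The highest value is +3.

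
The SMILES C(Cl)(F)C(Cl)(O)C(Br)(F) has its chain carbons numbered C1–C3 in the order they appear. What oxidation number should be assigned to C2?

C2 has one bond to C (0), one bond to C (0), one bond to Cl (+1), one bond to O (+1).
Oxidation state = 0 + 0 + 1 + 1 = +2.

+2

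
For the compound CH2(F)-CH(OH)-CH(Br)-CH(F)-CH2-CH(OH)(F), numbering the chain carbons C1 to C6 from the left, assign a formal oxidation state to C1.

-1

Each bond to a more electronegative atom (O, N, halogen) counts +1, each bond to a less electronegative atom (H, metal, B, Si) counts −1, and each C–C bond counts 0.
C1 has one bond to C (0), one bond to H (-1), one bond to F (+1), one bond to H (-1).
Oxidation state = 0 − 1 + 1 − 1 = -1.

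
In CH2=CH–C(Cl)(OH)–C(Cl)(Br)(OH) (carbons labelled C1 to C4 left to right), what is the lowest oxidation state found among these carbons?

-2

Tallying each carbon's bonds:
C1: 2C, 2H → 0 − 2 = -2
C2: 3C, 1H → 0 − 1 = -1
C3: 2C, 1O, 1Cl → 0 + 1 + 1 = +2
C4: 1C, 1O, 1Cl, 1Br → 0 + 1 + 1 + 1 = +3
The lowest value is -2.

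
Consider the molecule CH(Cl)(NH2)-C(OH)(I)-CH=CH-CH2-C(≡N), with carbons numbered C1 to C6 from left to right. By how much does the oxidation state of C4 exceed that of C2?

C4: 3C, 1H → 0 − 1 = -1
C2: 2C, 1O, 1I → 0 + 1 + 1 = +2
Difference: -1 − (+2) = -3.

-3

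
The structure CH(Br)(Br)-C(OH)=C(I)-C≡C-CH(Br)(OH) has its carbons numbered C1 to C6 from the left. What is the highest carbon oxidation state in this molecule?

Count +1 for every bond to an atom more electronegative than carbon and −1 for every bond to one less electronegative; C–C bonds are 0. Tallying each carbon:
C1: 1C, 1H, 2Br → 0 − 1 + 2 = +1
C2: 3C, 1O → 0 + 1 = +1
C3: 3C, 1I → 0 + 1 = +1
C4: 4C → 0 = 0
C5: 4C → 0 = 0
C6: 1C, 1H, 1O, 1Br → 0 − 1 + 1 + 1 = +1
The highest value is +1.

+1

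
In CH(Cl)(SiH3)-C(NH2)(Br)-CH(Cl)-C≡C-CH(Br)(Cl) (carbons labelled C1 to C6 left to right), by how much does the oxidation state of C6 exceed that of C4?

+1

C6: 1C, 1H, 1Cl, 1Br → 0 − 1 + 1 + 1 = +1
C4: 4C → 0 = 0
Difference: +1 − (0) = +1.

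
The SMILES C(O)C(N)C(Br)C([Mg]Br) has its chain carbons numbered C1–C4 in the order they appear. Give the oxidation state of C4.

C4 has one bond to C (0), one bond to Mg (-1), one bond to H (-1), one bond to H (-1).
Oxidation state = 0 − 1 − 1 − 1 = -3.

-3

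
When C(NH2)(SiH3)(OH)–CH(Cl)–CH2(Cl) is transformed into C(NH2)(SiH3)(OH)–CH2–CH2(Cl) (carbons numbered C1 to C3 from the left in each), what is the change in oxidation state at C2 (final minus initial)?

-2

Before: C2 has 2 bonds to C, 1 bond to H, 1 bond to Cl → oxidation state 0.
After: C2 has 2 bonds to C, 2 bonds to H → oxidation state -2.
Δ = -2 − (0) = -2, so this is a reduction at C2.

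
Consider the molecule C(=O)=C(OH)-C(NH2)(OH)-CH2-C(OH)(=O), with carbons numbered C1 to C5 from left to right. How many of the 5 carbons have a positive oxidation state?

Tallying each carbon's bonds:
C1: 2C, 2O → 0 + 2 = +2
C2: 3C, 1O → 0 + 1 = +1
C3: 2C, 1O, 1N → 0 + 1 + 1 = +2
C4: 2C, 2H → 0 − 2 = -2
C5: 1C, 3O → 0 + 3 = +3
4 carbons (C1, C2, C3, C5) meet the condition.

4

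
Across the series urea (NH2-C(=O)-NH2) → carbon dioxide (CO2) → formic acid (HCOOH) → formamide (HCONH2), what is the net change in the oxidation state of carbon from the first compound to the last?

-2

Carbon oxidation states along the series — urea: +4, carbon dioxide: +4, formic acid: +2, formamide: +2.
Net change = +2 − (+4) = -2.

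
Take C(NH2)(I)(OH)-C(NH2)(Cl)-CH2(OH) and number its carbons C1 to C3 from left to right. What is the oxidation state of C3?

Each bond to a more electronegative atom (O, N, halogen) counts +1, each bond to a less electronegative atom (H, metal, B, Si) counts −1, and each C–C bond counts 0.
C3 has one bond to C (0), one bond to H (-1), one bond to H (-1), one bond to O (+1).
Oxidation state = 0 − 1 − 1 + 1 = -1.

-1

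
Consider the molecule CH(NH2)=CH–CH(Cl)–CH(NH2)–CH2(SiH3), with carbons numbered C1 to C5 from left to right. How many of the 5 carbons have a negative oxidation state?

2

Tallying each carbon's bonds:
C1: 2C, 1H, 1N → 0 − 1 + 1 = 0
C2: 3C, 1H → 0 − 1 = -1
C3: 2C, 1H, 1Cl → 0 − 1 + 1 = 0
C4: 2C, 1H, 1N → 0 − 1 + 1 = 0
C5: 1C, 2H, 1Si → 0 − 2 − 1 = -3
2 carbons (C2, C5) meet the condition.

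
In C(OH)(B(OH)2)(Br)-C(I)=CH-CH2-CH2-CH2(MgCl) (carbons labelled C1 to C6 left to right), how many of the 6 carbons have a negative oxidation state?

4

Bonds to more-electronegative neighbours contribute +1 each, bonds to H or metals contribute −1 each, and C–C bonds contribute 0. Tallying each carbon:
C1: 1C, 1O, 1Br, 1B → 0 + 1 + 1 − 1 = +1
C2: 3C, 1I → 0 + 1 = +1
C3: 3C, 1H → 0 − 1 = -1
C4: 2C, 2H → 0 − 2 = -2
C5: 2C, 2H → 0 − 2 = -2
C6: 1C, 2H, 1Mg → 0 − 2 − 1 = -3
4 carbons (C3, C4, C5, C6) meet the condition.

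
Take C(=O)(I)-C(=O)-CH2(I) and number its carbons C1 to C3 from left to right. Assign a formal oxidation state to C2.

+2

Bonds to more-electronegative neighbours contribute +1 each, bonds to H or metals contribute −1 each, and C–C bonds contribute 0.
C2 has one bond to C (0), one bond to C (0), a double bond to O (2×+1 = +2).
Oxidation state = 0 + 0 + 2 = +2.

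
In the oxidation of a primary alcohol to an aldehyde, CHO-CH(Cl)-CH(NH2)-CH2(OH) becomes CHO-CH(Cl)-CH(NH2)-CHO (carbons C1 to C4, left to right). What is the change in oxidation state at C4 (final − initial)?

Before: C4 has 1 bond to C, 2 bonds to H, 1 bond to O → oxidation state -1.
After: C4 has 1 bond to C, 1 bond to H, 2 bonds to O → oxidation state +1.
Δ = +1 − (-1) = +2, so this is an oxidation at C4.

+2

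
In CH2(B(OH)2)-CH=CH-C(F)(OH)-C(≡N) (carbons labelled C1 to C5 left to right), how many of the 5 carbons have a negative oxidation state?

Bonds to more-electronegative neighbours contribute +1 each, bonds to H or metals contribute −1 each, and C–C bonds contribute 0. Tallying each carbon:
C1: 1C, 2H, 1B → 0 − 2 − 1 = -3
C2: 3C, 1H → 0 − 1 = -1
C3: 3C, 1H → 0 − 1 = -1
C4: 2C, 1O, 1F → 0 + 1 + 1 = +2
C5: 1C, 3N → 0 + 3 = +3
3 carbons (C1, C2, C3) meet the condition.

3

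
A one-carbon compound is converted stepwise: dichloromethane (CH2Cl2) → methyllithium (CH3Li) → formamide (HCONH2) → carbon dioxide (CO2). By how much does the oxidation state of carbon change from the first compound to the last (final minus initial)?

Carbon oxidation states along the series — dichloromethane: 0, methyllithium: -4, formamide: +2, carbon dioxide: +4.
Net change = +4 − (0) = +4.

+4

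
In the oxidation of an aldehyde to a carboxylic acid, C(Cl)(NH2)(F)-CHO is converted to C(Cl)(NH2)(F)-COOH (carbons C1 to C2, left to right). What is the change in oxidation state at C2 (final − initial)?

+2

Before: C2 has 1 bond to C, 1 bond to H, 2 bonds to O → oxidation state +1.
After: C2 has 1 bond to C, 3 bonds to O → oxidation state +3.
Δ = +3 − (+1) = +2, so this is an oxidation at C2.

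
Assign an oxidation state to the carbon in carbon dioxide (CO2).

The carbon has a double bond to O (2×+1 = +2), a double bond to O (2×+1 = +2).
Oxidation state = +2 + 2 = +4.

+4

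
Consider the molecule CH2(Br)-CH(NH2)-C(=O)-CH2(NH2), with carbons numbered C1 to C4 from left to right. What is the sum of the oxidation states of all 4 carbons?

0

Count +1 for every bond to an atom more electronegative than carbon and −1 for every bond to one less electronegative; C–C bonds are 0. Tallying each carbon:
C1: 1C, 2H, 1Br → 0 − 2 + 1 = -1
C2: 2C, 1H, 1N → 0 − 1 + 1 = 0
C3: 2C, 2O → 0 + 2 = +2
C4: 1C, 2H, 1N → 0 − 2 + 1 = -1
Sum = -1 + 0 + 2 − 1 = 0.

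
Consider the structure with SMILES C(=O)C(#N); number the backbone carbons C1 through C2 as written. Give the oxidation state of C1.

+1

C1 has one bond to C (0), a double bond to O (2×+1 = +2), one bond to H (-1).
Oxidation state = 0 + 2 − 1 = +1.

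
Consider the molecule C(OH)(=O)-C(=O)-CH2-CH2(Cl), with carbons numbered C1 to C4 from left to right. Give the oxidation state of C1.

+3

C1 has one bond to C (0), one bond to O (+1), a double bond to O (2×+1 = +2).
Oxidation state = 0 + 1 + 2 = +3.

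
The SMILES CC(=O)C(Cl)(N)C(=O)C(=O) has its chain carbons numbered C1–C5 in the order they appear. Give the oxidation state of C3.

Count +1 for every bond to an atom more electronegative than carbon and −1 for every bond to one less electronegative; C–C bonds are 0.
C3 has one bond to C (0), one bond to C (0), one bond to Cl (+1), one bond to N (+1).
Oxidation state = 0 + 0 + 1 + 1 = +2.

+2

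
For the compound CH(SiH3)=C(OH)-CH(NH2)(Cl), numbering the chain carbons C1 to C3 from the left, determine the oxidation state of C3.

Assign +1 per bond to O/N/halogen, −1 per bond to H or an electropositive element, and 0 per bond to carbon.
C3 has one bond to C (0), one bond to H (-1), one bond to N (+1), one bond to Cl (+1).
Oxidation state = 0 − 1 + 1 + 1 = +1.

+1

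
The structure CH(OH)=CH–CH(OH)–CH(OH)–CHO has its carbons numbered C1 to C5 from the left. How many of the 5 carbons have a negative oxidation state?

Assign +1 per bond to O/N/halogen, −1 per bond to H or an electropositive element, and 0 per bond to carbon. Tallying each carbon:
C1: 2C, 1H, 1O → 0 − 1 + 1 = 0
C2: 3C, 1H → 0 − 1 = -1
C3: 2C, 1H, 1O → 0 − 1 + 1 = 0
C4: 2C, 1H, 1O → 0 − 1 + 1 = 0
C5: 1C, 1H, 2O → 0 − 1 + 2 = +1
1 carbon (C2) meets the condition.

1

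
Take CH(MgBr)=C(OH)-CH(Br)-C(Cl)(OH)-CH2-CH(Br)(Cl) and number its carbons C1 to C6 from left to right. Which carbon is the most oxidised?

Tallying each carbon's bonds:
C1: 2C, 1H, 1Mg → 0 − 1 − 1 = -2
C2: 3C, 1O → 0 + 1 = +1
C3: 2C, 1H, 1Br → 0 − 1 + 1 = 0
C4: 2C, 1O, 1Cl → 0 + 1 + 1 = +2
C5: 2C, 2H → 0 − 2 = -2
C6: 1C, 1H, 1Cl, 1Br → 0 − 1 + 1 + 1 = +1
The most oxidised carbon is C4 at +2.

C4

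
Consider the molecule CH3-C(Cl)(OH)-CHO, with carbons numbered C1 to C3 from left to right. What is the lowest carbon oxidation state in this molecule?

-3

Tallying each carbon's bonds:
C1: 1C, 3H → 0 − 3 = -3
C2: 2C, 1O, 1Cl → 0 + 1 + 1 = +2
C3: 1C, 1H, 2O → 0 − 1 + 2 = +1
The lowest value is -3.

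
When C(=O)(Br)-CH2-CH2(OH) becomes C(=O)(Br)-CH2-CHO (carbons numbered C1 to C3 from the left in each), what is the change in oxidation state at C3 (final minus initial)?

+2

Before: C3 has 1 bond to C, 2 bonds to H, 1 bond to O → oxidation state -1.
After: C3 has 1 bond to C, 1 bond to H, 2 bonds to O → oxidation state +1.
Δ = +1 − (-1) = +2, so this is an oxidation at C3.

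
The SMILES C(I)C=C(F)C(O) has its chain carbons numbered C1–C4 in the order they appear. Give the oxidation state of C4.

C4 has one bond to C (0), one bond to H (-1), one bond to O (+1), one bond to H (-1).
Oxidation state = 0 − 1 + 1 − 1 = -1.

-1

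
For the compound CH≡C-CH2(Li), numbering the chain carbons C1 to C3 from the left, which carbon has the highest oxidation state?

Tallying each carbon's bonds:
C1: 3C, 1H → 0 − 1 = -1
C2: 4C → 0 = 0
C3: 1C, 2H, 1Li → 0 − 2 − 1 = -3
The most oxidised carbon is C2 at 0.

C2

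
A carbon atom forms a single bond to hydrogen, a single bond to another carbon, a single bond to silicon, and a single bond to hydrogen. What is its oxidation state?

The carbon has one bond to C (0), one bond to H (-1), one bond to H (-1), one bond to Si (-1).
Oxidation state = 0 − 1 − 1 − 1 = -3.

-3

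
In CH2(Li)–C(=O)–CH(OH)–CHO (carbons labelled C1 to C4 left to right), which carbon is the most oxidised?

Tallying each carbon's bonds:
C1: 1C, 2H, 1Li → 0 − 2 − 1 = -3
C2: 2C, 2O → 0 + 2 = +2
C3: 2C, 1H, 1O → 0 − 1 + 1 = 0
C4: 1C, 1H, 2O → 0 − 1 + 2 = +1
The most oxidised carbon is C2 at +2.

C2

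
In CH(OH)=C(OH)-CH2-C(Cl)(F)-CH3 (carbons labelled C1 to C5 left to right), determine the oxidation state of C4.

C4 has one bond to C (0), one bond to C (0), one bond to Cl (+1), one bond to F (+1).
Oxidation state = 0 + 0 + 1 + 1 = +2.

+2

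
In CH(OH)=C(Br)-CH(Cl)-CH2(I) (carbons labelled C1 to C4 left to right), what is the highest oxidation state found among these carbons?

+1

Assign +1 per bond to O/N/halogen, −1 per bond to H or an electropositive element, and 0 per bond to carbon. Tallying each carbon:
C1: 2C, 1H, 1O → 0 − 1 + 1 = 0
C2: 3C, 1Br → 0 + 1 = +1
C3: 2C, 1H, 1Cl → 0 − 1 + 1 = 0
C4: 1C, 2H, 1I → 0 − 2 + 1 = -1
The highest value is +1.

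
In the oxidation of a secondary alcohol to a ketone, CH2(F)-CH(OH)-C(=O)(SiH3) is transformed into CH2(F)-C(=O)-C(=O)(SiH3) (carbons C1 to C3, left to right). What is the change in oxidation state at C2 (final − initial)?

Before: C2 has 2 bonds to C, 1 bond to H, 1 bond to O → oxidation state 0.
After: C2 has 2 bonds to C, 2 bonds to O → oxidation state +2.
Δ = +2 − (0) = +2, so this is an oxidation at C2.

+2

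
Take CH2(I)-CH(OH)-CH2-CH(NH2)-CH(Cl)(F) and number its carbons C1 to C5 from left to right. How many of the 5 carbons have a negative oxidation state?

2

Assign +1 per bond to O/N/halogen, −1 per bond to H or an electropositive element, and 0 per bond to carbon. Tallying each carbon:
C1: 1C, 2H, 1I → 0 − 2 + 1 = -1
C2: 2C, 1H, 1O → 0 − 1 + 1 = 0
C3: 2C, 2H → 0 − 2 = -2
C4: 2C, 1H, 1N → 0 − 1 + 1 = 0
C5: 1C, 1H, 1F, 1Cl → 0 − 1 + 1 + 1 = +1
2 carbons (C1, C3) meet the condition.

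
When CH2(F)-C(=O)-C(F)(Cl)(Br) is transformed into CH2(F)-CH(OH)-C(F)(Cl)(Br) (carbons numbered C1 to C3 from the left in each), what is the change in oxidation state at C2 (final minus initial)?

Before: C2 has 2 bonds to C, 2 bonds to O → oxidation state +2.
After: C2 has 2 bonds to C, 1 bond to H, 1 bond to O → oxidation state 0.
Δ = 0 − (+2) = -2, so this is a reduction at C2.

-2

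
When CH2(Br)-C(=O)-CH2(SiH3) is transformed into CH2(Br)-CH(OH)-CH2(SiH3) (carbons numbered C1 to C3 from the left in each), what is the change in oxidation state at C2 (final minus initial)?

Before: C2 has 2 bonds to C, 2 bonds to O → oxidation state +2.
After: C2 has 2 bonds to C, 1 bond to H, 1 bond to O → oxidation state 0.
Δ = 0 − (+2) = -2, so this is a reduction at C2.

-2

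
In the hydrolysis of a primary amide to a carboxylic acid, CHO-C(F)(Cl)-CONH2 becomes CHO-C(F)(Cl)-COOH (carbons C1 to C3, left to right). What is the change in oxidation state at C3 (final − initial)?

0

Before: C3 has 1 bond to C, 2 bonds to O, 1 bond to N → oxidation state +3.
After: C3 has 1 bond to C, 3 bonds to O → oxidation state +3.
Δ = +3 − (+3) = 0, so no net redox change at C3.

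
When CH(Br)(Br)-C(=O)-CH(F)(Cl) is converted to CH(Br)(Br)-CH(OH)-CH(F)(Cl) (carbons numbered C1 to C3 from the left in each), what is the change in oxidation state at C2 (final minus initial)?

-2

Before: C2 has 2 bonds to C, 2 bonds to O → oxidation state +2.
After: C2 has 2 bonds to C, 1 bond to H, 1 bond to O → oxidation state 0.
Δ = 0 − (+2) = -2, so this is a reduction at C2.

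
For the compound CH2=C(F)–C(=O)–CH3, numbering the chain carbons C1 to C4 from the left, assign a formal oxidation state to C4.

Each bond to a more electronegative atom (O, N, halogen) counts +1, each bond to a less electronegative atom (H, metal, B, Si) counts −1, and each C–C bond counts 0.
C4 has one bond to C (0), one bond to H (-1), one bond to H (-1), one bond to H (-1).
Oxidation state = 0 − 1 − 1 − 1 = -3.

-3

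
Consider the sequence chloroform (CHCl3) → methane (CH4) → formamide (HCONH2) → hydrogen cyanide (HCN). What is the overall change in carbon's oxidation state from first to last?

0

Carbon oxidation states along the series — chloroform: +2, methane: -4, formamide: +2, hydrogen cyanide: +2.
Net change = +2 − (+2) = 0.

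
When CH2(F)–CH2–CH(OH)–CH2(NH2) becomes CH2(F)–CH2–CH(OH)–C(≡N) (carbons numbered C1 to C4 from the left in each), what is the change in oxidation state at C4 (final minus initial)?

+4

Before: C4 has 1 bond to C, 2 bonds to H, 1 bond to N → oxidation state -1.
After: C4 has 1 bond to C, 3 bonds to N → oxidation state +3.
Δ = +3 − (-1) = +4, so this is an oxidation at C4.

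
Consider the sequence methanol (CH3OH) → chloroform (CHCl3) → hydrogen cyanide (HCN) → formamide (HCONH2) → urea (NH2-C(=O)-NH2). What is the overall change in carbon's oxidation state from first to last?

Carbon oxidation states along the series — methanol: -2, chloroform: +2, hydrogen cyanide: +2, formamide: +2, urea: +4.
Net change = +4 − (-2) = +6.

+6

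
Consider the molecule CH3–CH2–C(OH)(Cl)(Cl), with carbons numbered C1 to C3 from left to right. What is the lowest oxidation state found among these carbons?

-3

Tallying each carbon's bonds:
C1: 1C, 3H → 0 − 3 = -3
C2: 2C, 2H → 0 − 2 = -2
C3: 1C, 1O, 2Cl → 0 + 1 + 2 = +3
The lowest value is -3.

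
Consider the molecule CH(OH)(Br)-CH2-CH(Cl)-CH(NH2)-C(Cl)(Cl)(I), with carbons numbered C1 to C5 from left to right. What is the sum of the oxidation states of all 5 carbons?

Tallying each carbon's bonds:
C1: 1C, 1H, 1O, 1Br → 0 − 1 + 1 + 1 = +1
C2: 2C, 2H → 0 − 2 = -2
C3: 2C, 1H, 1Cl → 0 − 1 + 1 = 0
C4: 2C, 1H, 1N → 0 − 1 + 1 = 0
C5: 1C, 2Cl, 1I → 0 + 2 + 1 = +3
Sum = +1 − 2 + 0 + 0 + 3 = +2.

+2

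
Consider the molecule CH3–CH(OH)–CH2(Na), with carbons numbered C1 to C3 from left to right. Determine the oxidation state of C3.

Bonds to more-electronegative neighbours contribute +1 each, bonds to H or metals contribute −1 each, and C–C bonds contribute 0.
C3 has one bond to C (0), one bond to Na (-1), one bond to H (-1), one bond to H (-1).
Oxidation state = 0 − 1 − 1 − 1 = -3.

-3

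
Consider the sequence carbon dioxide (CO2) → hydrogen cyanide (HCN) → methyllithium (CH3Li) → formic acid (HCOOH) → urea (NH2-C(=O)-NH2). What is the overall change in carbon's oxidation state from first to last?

0

Carbon oxidation states along the series — carbon dioxide: +4, hydrogen cyanide: +2, methyllithium: -4, formic acid: +2, urea: +4.
Net change = +4 − (+4) = 0.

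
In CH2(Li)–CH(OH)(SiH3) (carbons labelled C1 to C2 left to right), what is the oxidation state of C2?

-1

Assign +1 per bond to O/N/halogen, −1 per bond to H or an electropositive element, and 0 per bond to carbon.
C2 has one bond to C (0), one bond to O (+1), one bond to H (-1), one bond to Si (-1).
Oxidation state = 0 + 1 − 1 − 1 = -1.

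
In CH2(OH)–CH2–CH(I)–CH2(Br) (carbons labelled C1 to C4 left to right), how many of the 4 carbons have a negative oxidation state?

Tallying each carbon's bonds:
C1: 1C, 2H, 1O → 0 − 2 + 1 = -1
C2: 2C, 2H → 0 − 2 = -2
C3: 2C, 1H, 1I → 0 − 1 + 1 = 0
C4: 1C, 2H, 1Br → 0 − 2 + 1 = -1
3 carbons (C1, C2, C4) meet the condition.

3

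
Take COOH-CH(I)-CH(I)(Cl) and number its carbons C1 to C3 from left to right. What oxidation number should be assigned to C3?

+1

Count +1 for every bond to an atom more electronegative than carbon and −1 for every bond to one less electronegative; C–C bonds are 0.
C3 has one bond to C (0), one bond to I (+1), one bond to H (-1), one bond to Cl (+1).
Oxidation state = 0 + 1 − 1 + 1 = +1.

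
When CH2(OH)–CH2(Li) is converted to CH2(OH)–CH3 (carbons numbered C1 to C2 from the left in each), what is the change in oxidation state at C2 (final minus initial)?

Before: C2 has 1 bond to C, 2 bonds to H, 1 bond to Li → oxidation state -3.
After: C2 has 1 bond to C, 3 bonds to H → oxidation state -3.
Δ = -3 − (-3) = 0, so no net redox change at C2.

0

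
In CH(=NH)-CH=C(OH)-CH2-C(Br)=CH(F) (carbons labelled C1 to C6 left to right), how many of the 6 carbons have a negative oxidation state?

2

Tallying each carbon's bonds:
C1: 1C, 1H, 2N → 0 − 1 + 2 = +1
C2: 3C, 1H → 0 − 1 = -1
C3: 3C, 1O → 0 + 1 = +1
C4: 2C, 2H → 0 − 2 = -2
C5: 3C, 1Br → 0 + 1 = +1
C6: 2C, 1H, 1F → 0 − 1 + 1 = 0
2 carbons (C2, C4) meet the condition.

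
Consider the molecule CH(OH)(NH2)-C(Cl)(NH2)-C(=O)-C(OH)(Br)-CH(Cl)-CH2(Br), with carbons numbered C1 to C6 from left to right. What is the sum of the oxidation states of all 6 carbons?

Count +1 for every bond to an atom more electronegative than carbon and −1 for every bond to one less electronegative; C–C bonds are 0. Tallying each carbon:
C1: 1C, 1H, 1O, 1N → 0 − 1 + 1 + 1 = +1
C2: 2C, 1N, 1Cl → 0 + 1 + 1 = +2
C3: 2C, 2O → 0 + 2 = +2
C4: 2C, 1O, 1Br → 0 + 1 + 1 = +2
C5: 2C, 1H, 1Cl → 0 − 1 + 1 = 0
C6: 1C, 2H, 1Br → 0 − 2 + 1 = -1
Sum = +1 + 2 + 2 + 2 + 0 − 1 = +6.

+6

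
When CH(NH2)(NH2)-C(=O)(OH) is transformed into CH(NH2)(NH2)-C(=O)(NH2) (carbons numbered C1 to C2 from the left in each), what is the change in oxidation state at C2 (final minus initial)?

0

Before: C2 has 1 bond to C, 3 bonds to O → oxidation state +3.
After: C2 has 1 bond to C, 2 bonds to O, 1 bond to N → oxidation state +3.
Δ = +3 − (+3) = 0, so no net redox change at C2.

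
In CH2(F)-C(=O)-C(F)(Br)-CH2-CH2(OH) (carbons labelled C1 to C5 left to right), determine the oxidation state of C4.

-2

Each bond to a more electronegative atom (O, N, halogen) counts +1, each bond to a less electronegative atom (H, metal, B, Si) counts −1, and each C–C bond counts 0.
C4 has one bond to C (0), one bond to C (0), one bond to H (-1), one bond to H (-1).
Oxidation state = 0 + 0 − 1 − 1 = -2.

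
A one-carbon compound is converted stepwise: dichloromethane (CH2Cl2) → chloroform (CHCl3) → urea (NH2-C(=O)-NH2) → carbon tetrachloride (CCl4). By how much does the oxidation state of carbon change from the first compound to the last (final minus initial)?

Carbon oxidation states along the series — dichloromethane: 0, chloroform: +2, urea: +4, carbon tetrachloride: +4.
Net change = +4 − (0) = +4.

+4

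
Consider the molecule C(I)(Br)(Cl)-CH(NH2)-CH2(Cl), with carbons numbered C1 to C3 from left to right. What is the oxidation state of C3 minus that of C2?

-1

C3: 1C, 2H, 1Cl → 0 − 2 + 1 = -1
C2: 2C, 1H, 1N → 0 − 1 + 1 = 0
Difference: -1 − (0) = -1.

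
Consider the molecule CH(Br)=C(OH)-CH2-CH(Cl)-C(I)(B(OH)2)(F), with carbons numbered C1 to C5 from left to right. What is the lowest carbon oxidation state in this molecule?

Bonds to more-electronegative neighbours contribute +1 each, bonds to H or metals contribute −1 each, and C–C bonds contribute 0. Tallying each carbon:
C1: 2C, 1H, 1Br → 0 − 1 + 1 = 0
C2: 3C, 1O → 0 + 1 = +1
C3: 2C, 2H → 0 − 2 = -2
C4: 2C, 1H, 1Cl → 0 − 1 + 1 = 0
C5: 1C, 1F, 1I, 1B → 0 + 1 + 1 − 1 = +1
The lowest value is -2.

-2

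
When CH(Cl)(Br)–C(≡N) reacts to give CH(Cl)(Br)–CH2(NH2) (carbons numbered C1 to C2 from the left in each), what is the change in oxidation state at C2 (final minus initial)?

-4

Before: C2 has 1 bond to C, 3 bonds to N → oxidation state +3.
After: C2 has 1 bond to C, 2 bonds to H, 1 bond to N → oxidation state -1.
Δ = -1 − (+3) = -4, so this is a reduction at C2.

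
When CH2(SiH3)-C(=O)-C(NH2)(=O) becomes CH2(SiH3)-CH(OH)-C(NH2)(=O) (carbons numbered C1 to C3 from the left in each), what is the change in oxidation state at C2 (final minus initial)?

-2

Before: C2 has 2 bonds to C, 2 bonds to O → oxidation state +2.
After: C2 has 2 bonds to C, 1 bond to H, 1 bond to O → oxidation state 0.
Δ = 0 − (+2) = -2, so this is a reduction at C2.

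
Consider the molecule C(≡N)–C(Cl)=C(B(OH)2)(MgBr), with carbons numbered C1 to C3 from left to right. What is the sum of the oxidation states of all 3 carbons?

+2

Count +1 for every bond to an atom more electronegative than carbon and −1 for every bond to one less electronegative; C–C bonds are 0. Tallying each carbon:
C1: 1C, 3N → 0 + 3 = +3
C2: 3C, 1Cl → 0 + 1 = +1
C3: 2C, 1Mg, 1B → 0 − 1 − 1 = -2
Sum = +3 + 1 − 2 = +2.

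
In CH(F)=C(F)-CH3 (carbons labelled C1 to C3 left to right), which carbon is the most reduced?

Tallying each carbon's bonds:
C1: 2C, 1H, 1F → 0 − 1 + 1 = 0
C2: 3C, 1F → 0 + 1 = +1
C3: 1C, 3H → 0 − 3 = -3
The most reduced carbon is C3 at -3.

C3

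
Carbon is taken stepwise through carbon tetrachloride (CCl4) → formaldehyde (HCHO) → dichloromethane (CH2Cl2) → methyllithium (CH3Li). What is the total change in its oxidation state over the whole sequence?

Carbon oxidation states along the series — carbon tetrachloride: +4, formaldehyde: 0, dichloromethane: 0, methyllithium: -4.
Net change = -4 − (+4) = -8.

-8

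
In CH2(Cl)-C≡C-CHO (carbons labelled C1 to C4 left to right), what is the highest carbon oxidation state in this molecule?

Tallying each carbon's bonds:
C1: 1C, 2H, 1Cl → 0 − 2 + 1 = -1
C2: 4C → 0 = 0
C3: 4C → 0 = 0
C4: 1C, 1H, 2O → 0 − 1 + 2 = +1
The highest value is +1.

+1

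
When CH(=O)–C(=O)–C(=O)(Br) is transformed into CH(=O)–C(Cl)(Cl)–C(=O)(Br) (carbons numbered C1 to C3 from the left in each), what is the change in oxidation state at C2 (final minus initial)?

Before: C2 has 2 bonds to C, 2 bonds to O → oxidation state +2.
After: C2 has 2 bonds to C, 2 bonds to Cl → oxidation state +2.
Δ = +2 − (+2) = 0, so no net redox change at C2.

0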